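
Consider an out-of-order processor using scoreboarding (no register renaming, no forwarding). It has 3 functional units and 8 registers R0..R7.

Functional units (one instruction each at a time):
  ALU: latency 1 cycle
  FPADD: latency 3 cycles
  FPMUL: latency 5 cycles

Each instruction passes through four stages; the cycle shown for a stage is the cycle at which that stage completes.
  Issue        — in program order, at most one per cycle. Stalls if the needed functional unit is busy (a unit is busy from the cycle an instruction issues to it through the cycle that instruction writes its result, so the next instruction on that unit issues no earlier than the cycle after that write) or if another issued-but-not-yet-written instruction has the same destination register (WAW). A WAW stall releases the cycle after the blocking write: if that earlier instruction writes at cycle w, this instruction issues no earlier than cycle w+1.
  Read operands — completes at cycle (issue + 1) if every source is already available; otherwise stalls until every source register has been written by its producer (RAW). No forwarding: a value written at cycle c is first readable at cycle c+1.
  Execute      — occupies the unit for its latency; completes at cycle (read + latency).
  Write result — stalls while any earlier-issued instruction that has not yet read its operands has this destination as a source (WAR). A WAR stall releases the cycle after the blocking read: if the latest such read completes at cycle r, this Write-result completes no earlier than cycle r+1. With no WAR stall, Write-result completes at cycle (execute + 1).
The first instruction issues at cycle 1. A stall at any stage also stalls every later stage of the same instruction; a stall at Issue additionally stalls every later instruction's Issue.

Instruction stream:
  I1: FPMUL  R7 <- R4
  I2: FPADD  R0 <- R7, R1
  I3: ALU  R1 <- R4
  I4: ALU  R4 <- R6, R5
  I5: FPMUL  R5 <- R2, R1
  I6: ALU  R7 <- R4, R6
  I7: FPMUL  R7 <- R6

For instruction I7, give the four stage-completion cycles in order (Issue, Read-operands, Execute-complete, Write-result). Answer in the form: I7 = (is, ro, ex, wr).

t=1  I1 issues→FPMUL
t=2  I1 reads | I2 issues→FPADD
t=3  I3 issues→ALU
t=4  I3 reads
t=5  I3 exec-done
t=7  I1 exec-done
t=8  I1 writes R7
t=9  I2 reads
t=10  I3 writes R1
t=11  I4 issues→ALU
t=12  I2 exec-done | I4 reads | I5 issues→FPMUL
t=13  I2 writes R0 | I4 exec-done | I5 reads
t=14  I4 writes R4
t=15  I6 issues→ALU
t=16  I6 reads
t=17  I6 exec-done
t=18  I5 exec-done | I6 writes R7
t=19  I5 writes R5
t=20  I7 issues→FPMUL
t=21  I7 reads
t=26  I7 exec-done
t=27  I7 writes R7

I7 = (20, 21, 26, 27)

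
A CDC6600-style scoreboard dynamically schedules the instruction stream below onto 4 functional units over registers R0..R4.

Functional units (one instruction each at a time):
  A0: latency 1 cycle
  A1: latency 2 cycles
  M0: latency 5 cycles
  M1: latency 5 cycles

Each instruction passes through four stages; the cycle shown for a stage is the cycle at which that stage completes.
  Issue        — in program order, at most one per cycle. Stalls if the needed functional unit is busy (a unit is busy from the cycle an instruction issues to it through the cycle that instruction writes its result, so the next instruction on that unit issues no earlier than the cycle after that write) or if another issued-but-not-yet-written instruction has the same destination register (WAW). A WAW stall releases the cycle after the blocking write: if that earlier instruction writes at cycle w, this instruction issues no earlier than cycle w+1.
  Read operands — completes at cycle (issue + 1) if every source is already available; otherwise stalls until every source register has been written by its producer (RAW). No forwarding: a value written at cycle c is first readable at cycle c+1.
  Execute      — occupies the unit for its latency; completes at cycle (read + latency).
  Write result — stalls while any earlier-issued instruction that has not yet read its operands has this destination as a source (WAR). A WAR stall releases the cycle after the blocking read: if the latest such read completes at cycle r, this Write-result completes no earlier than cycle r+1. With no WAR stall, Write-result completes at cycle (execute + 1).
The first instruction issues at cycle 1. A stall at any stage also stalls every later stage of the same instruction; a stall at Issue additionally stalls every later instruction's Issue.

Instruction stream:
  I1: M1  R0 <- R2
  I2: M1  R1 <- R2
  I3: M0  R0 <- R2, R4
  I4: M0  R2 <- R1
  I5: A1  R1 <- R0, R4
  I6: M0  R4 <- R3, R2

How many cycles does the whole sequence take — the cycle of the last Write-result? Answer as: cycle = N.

cycle = 33

I1 -> (1, 2, 7, 8)
I2 -> (9, 10, 15, 16)  // struct: M1 busy until I1 writes@8
I3 -> (10, 11, 16, 17)
I4 -> (18, 19, 24, 25)  // struct: M0 busy until I3 writes@17
I5 -> (19, 20, 22, 23)
I6 -> (26, 27, 32, 33)  // struct: M0 busy until I4 writes@25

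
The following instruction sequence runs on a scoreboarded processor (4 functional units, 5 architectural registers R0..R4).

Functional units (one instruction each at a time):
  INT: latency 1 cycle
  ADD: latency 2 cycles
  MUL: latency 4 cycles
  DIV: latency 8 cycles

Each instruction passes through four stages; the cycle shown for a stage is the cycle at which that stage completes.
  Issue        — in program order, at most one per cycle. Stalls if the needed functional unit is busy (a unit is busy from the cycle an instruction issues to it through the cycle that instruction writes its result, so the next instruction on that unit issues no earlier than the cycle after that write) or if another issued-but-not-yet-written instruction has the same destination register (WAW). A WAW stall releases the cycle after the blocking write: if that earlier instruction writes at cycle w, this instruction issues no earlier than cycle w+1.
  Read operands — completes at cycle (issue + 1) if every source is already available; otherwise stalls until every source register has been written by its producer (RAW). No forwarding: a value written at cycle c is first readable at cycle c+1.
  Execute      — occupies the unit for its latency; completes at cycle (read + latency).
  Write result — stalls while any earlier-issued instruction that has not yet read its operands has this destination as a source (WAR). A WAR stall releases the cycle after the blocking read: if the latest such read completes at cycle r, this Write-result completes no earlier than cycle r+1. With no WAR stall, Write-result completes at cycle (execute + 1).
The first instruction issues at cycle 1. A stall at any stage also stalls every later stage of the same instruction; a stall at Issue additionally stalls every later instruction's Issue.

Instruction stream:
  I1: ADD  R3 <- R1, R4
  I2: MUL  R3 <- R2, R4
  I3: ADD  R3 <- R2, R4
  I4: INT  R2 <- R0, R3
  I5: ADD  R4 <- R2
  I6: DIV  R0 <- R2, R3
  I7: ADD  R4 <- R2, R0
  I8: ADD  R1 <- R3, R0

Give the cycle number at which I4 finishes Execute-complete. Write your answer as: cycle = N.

cycle = 19

cycle 1: I1 issues→ADD
cycle 2: I1 reads
cycle 4: I1 exec-done
cycle 5: I1 writes R3
cycle 6: I2 issues→MUL
cycle 7: I2 reads
cycle 11: I2 exec-done
cycle 12: I2 writes R3
cycle 13: I3 issues→ADD
cycle 14: I3 reads · I4 issues→INT
cycle 16: I3 exec-done
cycle 17: I3 writes R3
cycle 18: I4 reads · I5 issues→ADD
cycle 19: I4 exec-done · I6 issues→DIV
cycle 20: I4 writes R2
cycle 21: I5 reads · I6 reads
cycle 23: I5 exec-done
cycle 24: I5 writes R4
cycle 25: I7 issues→ADD
cycle 29: I6 exec-done
cycle 30: I6 writes R0
cycle 31: I7 reads
cycle 33: I7 exec-done
cycle 34: I7 writes R4
cycle 35: I8 issues→ADD
cycle 36: I8 reads
cycle 38: I8 exec-done
cycle 39: I8 writes R1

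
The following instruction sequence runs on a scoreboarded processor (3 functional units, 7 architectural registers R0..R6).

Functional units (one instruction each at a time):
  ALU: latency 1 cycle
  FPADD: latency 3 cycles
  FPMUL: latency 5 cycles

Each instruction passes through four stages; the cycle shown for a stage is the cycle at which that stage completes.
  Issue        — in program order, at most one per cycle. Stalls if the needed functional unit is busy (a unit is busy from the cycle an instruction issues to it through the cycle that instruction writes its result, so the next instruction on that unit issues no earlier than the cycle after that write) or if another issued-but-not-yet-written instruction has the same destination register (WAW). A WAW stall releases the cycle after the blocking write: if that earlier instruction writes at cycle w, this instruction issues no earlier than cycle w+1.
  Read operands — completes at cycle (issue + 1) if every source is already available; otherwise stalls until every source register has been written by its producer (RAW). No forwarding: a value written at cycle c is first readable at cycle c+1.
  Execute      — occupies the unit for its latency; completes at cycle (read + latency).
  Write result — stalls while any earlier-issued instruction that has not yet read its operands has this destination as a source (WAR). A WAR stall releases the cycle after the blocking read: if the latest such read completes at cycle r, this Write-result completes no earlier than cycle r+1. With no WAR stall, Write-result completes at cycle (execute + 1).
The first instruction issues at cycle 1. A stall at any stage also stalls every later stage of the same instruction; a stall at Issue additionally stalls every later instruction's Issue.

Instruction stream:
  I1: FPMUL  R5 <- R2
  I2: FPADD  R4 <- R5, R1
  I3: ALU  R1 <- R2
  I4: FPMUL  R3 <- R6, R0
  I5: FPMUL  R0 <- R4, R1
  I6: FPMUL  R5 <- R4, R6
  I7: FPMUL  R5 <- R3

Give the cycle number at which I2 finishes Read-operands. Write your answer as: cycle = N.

I1: IS=1 RO=2 EX=7 WR=8
I2: IS=2 RO=9 EX=12 WR=13  [RAW R5: wait I1 write@8]
I3: IS=3 RO=4 EX=5 WR=10  [WAR R1: wait I2 read@9]
I4: IS=9 RO=10 EX=15 WR=16  [struct: FPMUL busy until I1 writes@8]
I5: IS=17 RO=18 EX=23 WR=24  [struct: FPMUL busy until I4 writes@16]
I6: IS=25 RO=26 EX=31 WR=32  [struct: FPMUL busy until I5 writes@24]
I7: IS=33 RO=34 EX=39 WR=40  [struct: FPMUL busy until I6 writes@32]

cycle = 9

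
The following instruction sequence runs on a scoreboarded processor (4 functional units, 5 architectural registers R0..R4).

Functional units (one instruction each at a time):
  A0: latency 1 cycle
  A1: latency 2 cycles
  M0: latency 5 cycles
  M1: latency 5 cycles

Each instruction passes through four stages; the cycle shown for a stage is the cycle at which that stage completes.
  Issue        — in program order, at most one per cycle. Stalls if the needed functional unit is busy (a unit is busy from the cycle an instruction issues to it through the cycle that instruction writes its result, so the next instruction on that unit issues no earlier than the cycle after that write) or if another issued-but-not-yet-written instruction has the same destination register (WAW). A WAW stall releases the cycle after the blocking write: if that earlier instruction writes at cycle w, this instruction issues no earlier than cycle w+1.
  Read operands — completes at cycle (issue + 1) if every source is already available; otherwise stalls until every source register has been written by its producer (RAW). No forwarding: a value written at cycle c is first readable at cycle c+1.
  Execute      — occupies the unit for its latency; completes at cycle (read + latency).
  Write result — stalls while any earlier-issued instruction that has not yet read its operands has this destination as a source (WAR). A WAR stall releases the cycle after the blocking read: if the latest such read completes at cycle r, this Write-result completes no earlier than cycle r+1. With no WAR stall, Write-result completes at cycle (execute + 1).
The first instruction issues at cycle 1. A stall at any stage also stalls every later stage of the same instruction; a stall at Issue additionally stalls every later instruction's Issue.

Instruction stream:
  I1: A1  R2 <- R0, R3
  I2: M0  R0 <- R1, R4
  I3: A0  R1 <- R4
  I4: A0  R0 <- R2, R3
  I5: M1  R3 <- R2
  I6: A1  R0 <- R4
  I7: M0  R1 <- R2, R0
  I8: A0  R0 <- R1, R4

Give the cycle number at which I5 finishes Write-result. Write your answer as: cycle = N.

cycle = 18

[I1] 1/2/4/5
[I2] 2/3/8/9
[I3] 3/4/5/6
[I4] 10/11/12/13  (WAW R0: wait I2 write@9)
[I5] 11/12/17/18
[I6] 14/15/17/18  (WAW R0: wait I4 write@13)
[I7] 15/19/24/25  (RAW R0: wait I6 write@18)
[I8] 19/26/27/28  (WAW R0: wait I6 write@18; RAW R1: wait I7 write@25)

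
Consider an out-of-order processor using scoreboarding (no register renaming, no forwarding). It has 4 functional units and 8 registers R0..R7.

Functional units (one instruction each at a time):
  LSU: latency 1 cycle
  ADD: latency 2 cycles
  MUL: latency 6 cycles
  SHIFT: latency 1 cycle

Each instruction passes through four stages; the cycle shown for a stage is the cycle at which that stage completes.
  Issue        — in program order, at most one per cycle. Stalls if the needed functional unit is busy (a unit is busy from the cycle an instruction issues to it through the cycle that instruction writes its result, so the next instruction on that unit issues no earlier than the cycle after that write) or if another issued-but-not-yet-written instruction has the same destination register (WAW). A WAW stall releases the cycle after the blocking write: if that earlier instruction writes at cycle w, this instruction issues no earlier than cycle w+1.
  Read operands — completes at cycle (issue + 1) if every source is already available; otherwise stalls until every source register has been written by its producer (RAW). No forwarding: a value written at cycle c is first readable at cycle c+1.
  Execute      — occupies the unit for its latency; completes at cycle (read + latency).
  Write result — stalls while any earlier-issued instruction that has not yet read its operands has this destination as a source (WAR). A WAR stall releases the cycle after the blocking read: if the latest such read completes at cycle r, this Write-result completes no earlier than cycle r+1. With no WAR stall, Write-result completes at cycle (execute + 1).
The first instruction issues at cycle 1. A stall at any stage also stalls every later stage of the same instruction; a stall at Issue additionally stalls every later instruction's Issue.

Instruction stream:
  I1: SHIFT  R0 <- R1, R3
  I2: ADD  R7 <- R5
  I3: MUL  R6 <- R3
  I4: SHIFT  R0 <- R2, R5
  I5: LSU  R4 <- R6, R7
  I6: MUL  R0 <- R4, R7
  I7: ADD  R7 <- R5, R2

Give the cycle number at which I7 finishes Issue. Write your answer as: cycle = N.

t=1  issue I1 (SHIFT)
t=2  I1 read-ops, issue I2 (ADD)
t=3  I1 finished on SHIFT, I2 read-ops, issue I3 (MUL)
t=4  I1→R0, I3 read-ops
t=5  I2 finished on ADD, issue I4 (SHIFT)
t=6  I2→R7, I4 read-ops, issue I5 (LSU)
t=7  I4 finished on SHIFT
t=8  I4→R0
t=10  I3 finished on MUL
t=11  I3→R6
t=12  I5 read-ops, issue I6 (MUL)
t=13  I5 finished on LSU, issue I7 (ADD)
t=14  I5→R4, I7 read-ops
t=15  I6 read-ops
t=16  I7 finished on ADD
t=17  I7→R7
t=21  I6 finished on MUL
t=22  I6→R0

cycle = 13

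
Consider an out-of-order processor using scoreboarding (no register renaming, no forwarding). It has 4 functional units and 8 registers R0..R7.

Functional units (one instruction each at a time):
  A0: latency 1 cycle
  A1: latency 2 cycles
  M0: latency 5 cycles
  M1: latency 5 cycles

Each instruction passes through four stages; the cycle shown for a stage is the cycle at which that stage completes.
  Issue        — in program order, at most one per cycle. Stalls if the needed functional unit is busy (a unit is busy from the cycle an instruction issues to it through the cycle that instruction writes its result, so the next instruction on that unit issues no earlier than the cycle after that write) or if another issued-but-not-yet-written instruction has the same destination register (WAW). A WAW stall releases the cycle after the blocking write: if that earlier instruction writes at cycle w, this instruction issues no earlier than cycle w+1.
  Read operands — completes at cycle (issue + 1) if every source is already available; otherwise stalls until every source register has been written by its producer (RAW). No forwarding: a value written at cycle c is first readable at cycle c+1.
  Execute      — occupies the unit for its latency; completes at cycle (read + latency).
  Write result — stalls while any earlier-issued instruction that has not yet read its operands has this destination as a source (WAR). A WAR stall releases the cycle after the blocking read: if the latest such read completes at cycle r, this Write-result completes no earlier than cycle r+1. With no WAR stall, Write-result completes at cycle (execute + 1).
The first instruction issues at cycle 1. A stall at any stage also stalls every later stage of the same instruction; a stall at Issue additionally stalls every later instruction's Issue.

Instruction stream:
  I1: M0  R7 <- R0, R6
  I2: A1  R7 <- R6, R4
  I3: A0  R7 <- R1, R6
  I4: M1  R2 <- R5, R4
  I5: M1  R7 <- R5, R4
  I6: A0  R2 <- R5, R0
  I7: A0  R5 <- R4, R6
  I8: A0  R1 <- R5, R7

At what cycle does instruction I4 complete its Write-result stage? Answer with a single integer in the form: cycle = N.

[1] I1→M0
[2] I1 RO
[7] I1 EX
[8] I1 WR R7
[9] I2→A1
[10] I2 RO
[12] I2 EX
[13] I2 WR R7
[14] I3→A0
[15] I3 RO | I4→M1
[16] I3 EX | I4 RO
[17] I3 WR R7
[21] I4 EX
[22] I4 WR R2
[23] I5→M1
[24] I5 RO | I6→A0
[25] I6 RO
[26] I6 EX
[27] I6 WR R2
[28] I7→A0
[29] I5 EX | I7 RO
[30] I5 WR R7 | I7 EX
[31] I7 WR R5
[32] I8→A0
[33] I8 RO
[34] I8 EX
[35] I8 WR R1

cycle = 22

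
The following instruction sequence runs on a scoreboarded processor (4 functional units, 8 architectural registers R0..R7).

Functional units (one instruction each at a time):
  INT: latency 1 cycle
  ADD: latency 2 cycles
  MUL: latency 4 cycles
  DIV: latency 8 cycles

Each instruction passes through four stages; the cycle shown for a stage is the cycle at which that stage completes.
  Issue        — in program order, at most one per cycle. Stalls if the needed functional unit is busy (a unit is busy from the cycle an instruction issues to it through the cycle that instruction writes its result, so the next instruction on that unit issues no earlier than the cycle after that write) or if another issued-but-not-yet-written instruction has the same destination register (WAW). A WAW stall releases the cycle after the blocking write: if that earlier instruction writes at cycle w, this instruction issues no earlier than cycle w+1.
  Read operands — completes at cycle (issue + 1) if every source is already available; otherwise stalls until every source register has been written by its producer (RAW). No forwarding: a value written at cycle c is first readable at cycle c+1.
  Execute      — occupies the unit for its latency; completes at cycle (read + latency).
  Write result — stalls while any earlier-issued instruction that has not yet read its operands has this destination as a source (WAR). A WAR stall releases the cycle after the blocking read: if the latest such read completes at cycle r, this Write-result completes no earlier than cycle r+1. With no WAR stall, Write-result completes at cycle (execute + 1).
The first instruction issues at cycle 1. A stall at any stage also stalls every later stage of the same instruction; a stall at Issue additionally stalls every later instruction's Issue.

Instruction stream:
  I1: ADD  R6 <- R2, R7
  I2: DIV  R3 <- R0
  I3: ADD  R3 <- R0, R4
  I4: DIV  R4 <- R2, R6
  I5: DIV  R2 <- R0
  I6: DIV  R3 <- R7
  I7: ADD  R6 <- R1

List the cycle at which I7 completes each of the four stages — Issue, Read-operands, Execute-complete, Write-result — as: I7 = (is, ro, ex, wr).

I7 = (37, 38, 40, 41)

I1 -> (1, 2, 4, 5)
I2 -> (2, 3, 11, 12)
I3 -> (13, 14, 16, 17)  // WAW R3: wait I2 write@12
I4 -> (14, 15, 23, 24)
I5 -> (25, 26, 34, 35)  // struct: DIV busy until I4 writes@24
I6 -> (36, 37, 45, 46)  // struct: DIV busy until I5 writes@35
I7 -> (37, 38, 40, 41)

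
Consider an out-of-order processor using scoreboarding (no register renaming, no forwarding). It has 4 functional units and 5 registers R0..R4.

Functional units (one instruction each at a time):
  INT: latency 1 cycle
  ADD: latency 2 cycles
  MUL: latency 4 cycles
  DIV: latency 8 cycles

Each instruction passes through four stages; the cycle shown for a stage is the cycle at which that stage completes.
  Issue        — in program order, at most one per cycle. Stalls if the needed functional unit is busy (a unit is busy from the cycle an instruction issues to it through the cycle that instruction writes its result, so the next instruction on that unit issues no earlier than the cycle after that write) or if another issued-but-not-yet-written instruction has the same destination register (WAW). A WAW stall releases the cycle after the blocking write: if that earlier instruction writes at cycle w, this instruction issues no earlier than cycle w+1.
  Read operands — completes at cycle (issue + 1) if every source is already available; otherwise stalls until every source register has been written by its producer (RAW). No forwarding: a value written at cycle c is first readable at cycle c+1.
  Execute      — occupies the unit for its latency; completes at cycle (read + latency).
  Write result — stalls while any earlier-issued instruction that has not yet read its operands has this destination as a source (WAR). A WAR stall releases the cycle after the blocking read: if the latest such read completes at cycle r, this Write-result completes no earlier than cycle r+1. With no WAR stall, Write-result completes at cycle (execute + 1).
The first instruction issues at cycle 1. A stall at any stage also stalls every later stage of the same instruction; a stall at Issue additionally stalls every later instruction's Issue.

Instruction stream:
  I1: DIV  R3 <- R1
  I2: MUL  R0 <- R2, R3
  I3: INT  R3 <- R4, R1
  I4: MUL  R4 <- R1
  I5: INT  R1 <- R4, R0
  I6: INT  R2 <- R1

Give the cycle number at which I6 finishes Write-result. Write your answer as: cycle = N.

[1] issue I1 (DIV)
[2] I1 read-ops | issue I2 (MUL)
[10] I1 finished on DIV
[11] I1→R3
[12] I2 read-ops | issue I3 (INT)
[13] I3 read-ops
[14] I3 finished on INT
[15] I3→R3
[16] I2 finished on MUL
[17] I2→R0
[18] issue I4 (MUL)
[19] I4 read-ops | issue I5 (INT)
[23] I4 finished on MUL
[24] I4→R4
[25] I5 read-ops
[26] I5 finished on INT
[27] I5→R1
[28] issue I6 (INT)
[29] I6 read-ops
[30] I6 finished on INT
[31] I6→R2

cycle = 31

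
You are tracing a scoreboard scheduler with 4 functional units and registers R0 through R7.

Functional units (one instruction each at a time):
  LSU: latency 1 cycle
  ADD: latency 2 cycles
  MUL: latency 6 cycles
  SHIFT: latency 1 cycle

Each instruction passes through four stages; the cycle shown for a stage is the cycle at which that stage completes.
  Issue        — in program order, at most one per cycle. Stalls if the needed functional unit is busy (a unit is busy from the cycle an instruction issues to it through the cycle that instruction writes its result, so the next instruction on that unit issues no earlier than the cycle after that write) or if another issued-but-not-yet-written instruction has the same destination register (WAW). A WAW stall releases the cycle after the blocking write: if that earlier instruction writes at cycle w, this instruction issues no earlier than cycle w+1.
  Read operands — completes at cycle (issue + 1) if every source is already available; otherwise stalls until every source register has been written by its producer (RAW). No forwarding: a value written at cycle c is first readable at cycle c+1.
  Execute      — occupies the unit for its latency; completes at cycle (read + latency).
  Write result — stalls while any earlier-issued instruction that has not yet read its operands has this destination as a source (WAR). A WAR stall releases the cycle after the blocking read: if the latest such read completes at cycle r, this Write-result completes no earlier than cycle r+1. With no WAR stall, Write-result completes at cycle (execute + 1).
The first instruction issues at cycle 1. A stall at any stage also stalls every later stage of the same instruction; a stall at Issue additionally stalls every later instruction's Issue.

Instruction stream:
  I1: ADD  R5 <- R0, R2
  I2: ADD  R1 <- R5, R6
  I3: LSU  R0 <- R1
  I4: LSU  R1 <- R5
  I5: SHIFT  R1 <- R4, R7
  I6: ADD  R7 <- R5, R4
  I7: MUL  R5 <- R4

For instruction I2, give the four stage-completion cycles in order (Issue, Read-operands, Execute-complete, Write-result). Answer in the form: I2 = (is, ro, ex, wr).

I2 = (6, 7, 9, 10)

I1: IS=1 RO=2 EX=4 WR=5
I2: IS=6 RO=7 EX=9 WR=10  [struct: ADD busy until I1 writes@5]
I3: IS=7 RO=11 EX=12 WR=13  [RAW R1: wait I2 write@10]
I4: IS=14 RO=15 EX=16 WR=17  [struct: LSU busy until I3 writes@13]
I5: IS=18 RO=19 EX=20 WR=21  [WAW R1: wait I4 write@17]
I6: IS=19 RO=20 EX=22 WR=23
I7: IS=20 RO=21 EX=27 WR=28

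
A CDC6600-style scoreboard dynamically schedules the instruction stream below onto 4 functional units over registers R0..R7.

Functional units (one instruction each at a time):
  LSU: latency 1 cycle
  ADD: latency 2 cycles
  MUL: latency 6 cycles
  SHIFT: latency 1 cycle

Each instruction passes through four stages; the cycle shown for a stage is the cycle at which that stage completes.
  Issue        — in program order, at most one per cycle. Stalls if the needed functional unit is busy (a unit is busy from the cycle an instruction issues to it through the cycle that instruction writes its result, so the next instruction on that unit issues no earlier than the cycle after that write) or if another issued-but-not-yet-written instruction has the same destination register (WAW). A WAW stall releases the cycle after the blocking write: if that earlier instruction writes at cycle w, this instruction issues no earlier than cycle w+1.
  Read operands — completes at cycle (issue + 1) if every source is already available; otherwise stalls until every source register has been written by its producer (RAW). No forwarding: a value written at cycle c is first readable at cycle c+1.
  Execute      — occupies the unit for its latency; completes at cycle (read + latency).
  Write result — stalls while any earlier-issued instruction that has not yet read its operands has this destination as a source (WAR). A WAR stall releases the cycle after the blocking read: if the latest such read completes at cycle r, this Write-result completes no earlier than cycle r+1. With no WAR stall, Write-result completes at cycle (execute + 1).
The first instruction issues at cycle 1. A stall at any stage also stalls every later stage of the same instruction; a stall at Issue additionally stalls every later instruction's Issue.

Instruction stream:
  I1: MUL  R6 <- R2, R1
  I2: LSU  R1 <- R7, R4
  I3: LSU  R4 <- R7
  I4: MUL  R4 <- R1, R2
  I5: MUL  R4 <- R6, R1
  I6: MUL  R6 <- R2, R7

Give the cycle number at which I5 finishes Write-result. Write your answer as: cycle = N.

t=1  I1 dispatched to MUL
t=2  I1 operands ready | I2 dispatched to LSU
t=3  I2 operands ready
t=4  I2 complete
t=5  R1←I2
t=6  I3 dispatched to LSU
t=7  I3 operands ready
t=8  I1 complete | I3 complete
t=9  R6←I1 | R4←I3
t=10  I4 dispatched to MUL
t=11  I4 operands ready
t=17  I4 complete
t=18  R4←I4
t=19  I5 dispatched to MUL
t=20  I5 operands ready
t=26  I5 complete
t=27  R4←I5
t=28  I6 dispatched to MUL
t=29  I6 operands ready
t=35  I6 complete
t=36  R6←I6

cycle = 27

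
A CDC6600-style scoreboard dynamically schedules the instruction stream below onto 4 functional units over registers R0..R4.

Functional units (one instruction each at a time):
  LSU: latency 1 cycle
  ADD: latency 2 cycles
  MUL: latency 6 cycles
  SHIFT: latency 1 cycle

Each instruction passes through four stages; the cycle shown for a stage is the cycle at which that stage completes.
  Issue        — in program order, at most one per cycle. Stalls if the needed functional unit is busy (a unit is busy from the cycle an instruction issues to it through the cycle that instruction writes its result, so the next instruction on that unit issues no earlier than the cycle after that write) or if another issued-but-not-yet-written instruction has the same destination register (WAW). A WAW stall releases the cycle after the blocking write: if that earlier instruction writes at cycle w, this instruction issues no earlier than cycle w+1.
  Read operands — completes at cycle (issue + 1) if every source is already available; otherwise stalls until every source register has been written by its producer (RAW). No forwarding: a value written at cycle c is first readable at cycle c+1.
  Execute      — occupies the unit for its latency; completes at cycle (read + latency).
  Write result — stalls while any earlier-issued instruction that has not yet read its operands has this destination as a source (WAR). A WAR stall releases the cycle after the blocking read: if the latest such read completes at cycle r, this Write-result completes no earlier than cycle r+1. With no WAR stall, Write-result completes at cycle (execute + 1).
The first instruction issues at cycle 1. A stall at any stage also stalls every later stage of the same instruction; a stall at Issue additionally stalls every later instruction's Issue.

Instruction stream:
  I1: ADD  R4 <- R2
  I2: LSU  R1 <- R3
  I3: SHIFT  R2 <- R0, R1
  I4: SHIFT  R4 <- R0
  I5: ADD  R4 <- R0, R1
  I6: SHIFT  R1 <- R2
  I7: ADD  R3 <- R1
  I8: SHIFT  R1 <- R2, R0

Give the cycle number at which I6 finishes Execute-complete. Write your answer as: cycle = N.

cycle = 16

I1: IS=1 RO=2 EX=4 WR=5
I2: IS=2 RO=3 EX=4 WR=5
I3: IS=3 RO=6 EX=7 WR=8  [RAW R1: wait I2 write@5]
I4: IS=9 RO=10 EX=11 WR=12  [struct: SHIFT busy until I3 writes@8]
I5: IS=13 RO=14 EX=16 WR=17  [WAW R4: wait I4 write@12]
I6: IS=14 RO=15 EX=16 WR=17
I7: IS=18 RO=19 EX=21 WR=22  [struct: ADD busy until I5 writes@17]
I8: IS=19 RO=20 EX=21 WR=22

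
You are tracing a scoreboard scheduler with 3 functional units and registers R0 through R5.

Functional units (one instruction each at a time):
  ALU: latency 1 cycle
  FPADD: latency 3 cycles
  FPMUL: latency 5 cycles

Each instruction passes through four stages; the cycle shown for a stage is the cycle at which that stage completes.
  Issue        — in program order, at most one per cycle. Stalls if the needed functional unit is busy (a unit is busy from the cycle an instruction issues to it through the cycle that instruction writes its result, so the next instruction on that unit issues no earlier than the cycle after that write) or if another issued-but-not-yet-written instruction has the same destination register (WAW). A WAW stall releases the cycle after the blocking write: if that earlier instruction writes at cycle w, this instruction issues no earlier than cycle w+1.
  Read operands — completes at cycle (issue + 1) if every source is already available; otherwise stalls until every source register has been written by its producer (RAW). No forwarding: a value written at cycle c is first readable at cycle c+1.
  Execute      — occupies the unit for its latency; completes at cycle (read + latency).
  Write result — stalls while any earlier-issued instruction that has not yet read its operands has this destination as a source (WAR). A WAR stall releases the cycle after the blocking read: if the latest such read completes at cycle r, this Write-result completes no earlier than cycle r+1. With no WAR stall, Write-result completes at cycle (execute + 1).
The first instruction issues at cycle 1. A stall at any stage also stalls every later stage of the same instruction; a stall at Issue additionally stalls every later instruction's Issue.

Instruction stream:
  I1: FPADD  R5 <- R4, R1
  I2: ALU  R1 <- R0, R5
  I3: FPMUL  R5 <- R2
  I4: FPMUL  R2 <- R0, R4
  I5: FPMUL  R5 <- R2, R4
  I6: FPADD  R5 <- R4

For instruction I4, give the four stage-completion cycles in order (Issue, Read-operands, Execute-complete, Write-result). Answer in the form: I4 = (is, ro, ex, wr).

I4 = (15, 16, 21, 22)

I1  is:1  ro:2  ex:5  wr:6
I2  is:2  ro:7  ex:8  wr:9  — RAW R5: wait I1 write@6
I3  is:7  ro:8  ex:13  wr:14  — WAW R5: wait I1 write@6
I4  is:15  ro:16  ex:21  wr:22  — struct: FPMUL busy until I3 writes@14
I5  is:23  ro:24  ex:29  wr:30  — struct: FPMUL busy until I4 writes@22
I6  is:31  ro:32  ex:35  wr:36  — WAW R5: wait I5 write@30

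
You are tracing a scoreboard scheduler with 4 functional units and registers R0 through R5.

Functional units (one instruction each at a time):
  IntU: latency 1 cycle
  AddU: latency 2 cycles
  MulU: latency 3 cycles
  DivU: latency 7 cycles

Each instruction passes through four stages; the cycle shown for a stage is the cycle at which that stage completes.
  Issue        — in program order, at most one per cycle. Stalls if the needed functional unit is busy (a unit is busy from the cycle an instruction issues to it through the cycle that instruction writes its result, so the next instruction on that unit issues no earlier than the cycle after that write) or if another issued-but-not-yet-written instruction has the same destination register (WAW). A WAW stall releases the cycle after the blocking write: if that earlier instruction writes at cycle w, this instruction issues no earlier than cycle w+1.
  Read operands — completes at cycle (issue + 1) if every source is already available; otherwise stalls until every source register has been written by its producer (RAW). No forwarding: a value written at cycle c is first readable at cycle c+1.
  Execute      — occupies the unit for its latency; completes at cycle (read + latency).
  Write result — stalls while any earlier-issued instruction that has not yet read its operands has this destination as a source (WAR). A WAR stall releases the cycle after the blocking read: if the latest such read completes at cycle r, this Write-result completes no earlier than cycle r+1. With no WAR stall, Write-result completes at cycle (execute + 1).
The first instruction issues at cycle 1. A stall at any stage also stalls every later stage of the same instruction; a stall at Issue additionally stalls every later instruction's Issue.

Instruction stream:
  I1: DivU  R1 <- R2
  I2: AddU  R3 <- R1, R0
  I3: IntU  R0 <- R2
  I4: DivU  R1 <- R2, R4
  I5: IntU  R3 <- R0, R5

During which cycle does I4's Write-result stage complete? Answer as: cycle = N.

cycle = 20

I1  is:1  ro:2  ex:9  wr:10
I2  is:2  ro:11  ex:13  wr:14  — RAW R1: wait I1 write@10
I3  is:3  ro:4  ex:5  wr:12  — WAR R0: wait I2 read@11
I4  is:11  ro:12  ex:19  wr:20  — struct: DivU busy until I1 writes@10
I5  is:15  ro:16  ex:17  wr:18  — WAW R3: wait I2 write@14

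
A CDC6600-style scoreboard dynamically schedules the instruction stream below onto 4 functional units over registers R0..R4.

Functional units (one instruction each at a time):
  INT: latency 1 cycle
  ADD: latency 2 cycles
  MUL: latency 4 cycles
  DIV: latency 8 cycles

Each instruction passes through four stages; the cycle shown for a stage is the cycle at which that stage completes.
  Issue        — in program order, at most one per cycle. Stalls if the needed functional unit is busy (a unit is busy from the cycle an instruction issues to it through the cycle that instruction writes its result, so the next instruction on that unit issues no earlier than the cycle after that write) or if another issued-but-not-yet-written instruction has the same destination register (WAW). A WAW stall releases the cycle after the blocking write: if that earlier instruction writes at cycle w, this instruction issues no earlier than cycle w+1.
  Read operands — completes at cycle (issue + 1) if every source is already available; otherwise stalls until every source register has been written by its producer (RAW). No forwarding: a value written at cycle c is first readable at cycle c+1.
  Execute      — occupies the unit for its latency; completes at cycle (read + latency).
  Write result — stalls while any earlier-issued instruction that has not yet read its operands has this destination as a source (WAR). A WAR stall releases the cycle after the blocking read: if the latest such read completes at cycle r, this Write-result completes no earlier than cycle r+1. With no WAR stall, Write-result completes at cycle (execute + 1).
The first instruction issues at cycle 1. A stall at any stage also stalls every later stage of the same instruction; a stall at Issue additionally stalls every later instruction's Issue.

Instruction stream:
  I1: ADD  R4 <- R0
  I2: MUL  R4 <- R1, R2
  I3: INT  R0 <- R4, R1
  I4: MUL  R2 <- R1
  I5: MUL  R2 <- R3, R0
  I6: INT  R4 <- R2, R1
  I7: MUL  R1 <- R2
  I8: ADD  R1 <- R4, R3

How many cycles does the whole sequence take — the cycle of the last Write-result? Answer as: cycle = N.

cycle = 38

1) issue 1, read 2, done 4, write 5
2) issue 6, read 7, done 11, write 12  <WAW R4: wait I1 write@5>
3) issue 7, read 13, done 14, write 15  <RAW R4: wait I2 write@12>
4) issue 13, read 14, done 18, write 19  <struct: MUL busy until I2 writes@12>
5) issue 20, read 21, done 25, write 26  <struct: MUL busy until I4 writes@19>
6) issue 21, read 27, done 28, write 29  <RAW R2: wait I5 write@26>
7) issue 27, read 28, done 32, write 33  <struct: MUL busy until I5 writes@26>
8) issue 34, read 35, done 37, write 38  <WAW R1: wait I7 write@33>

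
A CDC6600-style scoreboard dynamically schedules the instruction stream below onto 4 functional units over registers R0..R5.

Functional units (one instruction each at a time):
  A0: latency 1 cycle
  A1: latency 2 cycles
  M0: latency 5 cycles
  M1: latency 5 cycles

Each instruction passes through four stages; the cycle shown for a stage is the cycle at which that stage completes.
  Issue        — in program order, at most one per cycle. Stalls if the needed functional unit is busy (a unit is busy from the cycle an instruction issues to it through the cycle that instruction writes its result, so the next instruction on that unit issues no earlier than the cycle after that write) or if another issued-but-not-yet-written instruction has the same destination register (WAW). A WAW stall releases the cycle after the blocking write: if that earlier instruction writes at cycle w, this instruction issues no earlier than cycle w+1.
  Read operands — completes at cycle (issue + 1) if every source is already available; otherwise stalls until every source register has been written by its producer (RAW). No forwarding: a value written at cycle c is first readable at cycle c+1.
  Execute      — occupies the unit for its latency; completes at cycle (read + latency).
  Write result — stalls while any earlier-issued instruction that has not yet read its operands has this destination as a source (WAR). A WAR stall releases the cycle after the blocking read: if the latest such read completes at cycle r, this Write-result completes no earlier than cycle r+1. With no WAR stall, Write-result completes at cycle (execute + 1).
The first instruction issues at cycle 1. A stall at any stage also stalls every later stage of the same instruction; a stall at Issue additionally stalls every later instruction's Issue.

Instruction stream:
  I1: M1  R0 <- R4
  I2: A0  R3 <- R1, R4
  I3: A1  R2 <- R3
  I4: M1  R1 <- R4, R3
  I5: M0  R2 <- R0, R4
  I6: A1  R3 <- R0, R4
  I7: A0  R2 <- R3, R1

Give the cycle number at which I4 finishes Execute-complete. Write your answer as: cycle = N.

cycle = 15

cycle 1: issue I1 (M1)
cycle 2: I1 read-ops | issue I2 (A0)
cycle 3: I2 read-ops | issue I3 (A1)
cycle 4: I2 finished on A0
cycle 5: I2→R3
cycle 6: I3 read-ops
cycle 7: I1 finished on M1
cycle 8: I1→R0 | I3 finished on A1
cycle 9: I3→R2 | issue I4 (M1)
cycle 10: I4 read-ops | issue I5 (M0)
cycle 11: I5 read-ops | issue I6 (A1)
cycle 12: I6 read-ops
cycle 14: I6 finished on A1
cycle 15: I4 finished on M1 | I6→R3
cycle 16: I4→R1 | I5 finished on M0
cycle 17: I5→R2
cycle 18: issue I7 (A0)
cycle 19: I7 read-ops
cycle 20: I7 finished on A0
cycle 21: I7→R2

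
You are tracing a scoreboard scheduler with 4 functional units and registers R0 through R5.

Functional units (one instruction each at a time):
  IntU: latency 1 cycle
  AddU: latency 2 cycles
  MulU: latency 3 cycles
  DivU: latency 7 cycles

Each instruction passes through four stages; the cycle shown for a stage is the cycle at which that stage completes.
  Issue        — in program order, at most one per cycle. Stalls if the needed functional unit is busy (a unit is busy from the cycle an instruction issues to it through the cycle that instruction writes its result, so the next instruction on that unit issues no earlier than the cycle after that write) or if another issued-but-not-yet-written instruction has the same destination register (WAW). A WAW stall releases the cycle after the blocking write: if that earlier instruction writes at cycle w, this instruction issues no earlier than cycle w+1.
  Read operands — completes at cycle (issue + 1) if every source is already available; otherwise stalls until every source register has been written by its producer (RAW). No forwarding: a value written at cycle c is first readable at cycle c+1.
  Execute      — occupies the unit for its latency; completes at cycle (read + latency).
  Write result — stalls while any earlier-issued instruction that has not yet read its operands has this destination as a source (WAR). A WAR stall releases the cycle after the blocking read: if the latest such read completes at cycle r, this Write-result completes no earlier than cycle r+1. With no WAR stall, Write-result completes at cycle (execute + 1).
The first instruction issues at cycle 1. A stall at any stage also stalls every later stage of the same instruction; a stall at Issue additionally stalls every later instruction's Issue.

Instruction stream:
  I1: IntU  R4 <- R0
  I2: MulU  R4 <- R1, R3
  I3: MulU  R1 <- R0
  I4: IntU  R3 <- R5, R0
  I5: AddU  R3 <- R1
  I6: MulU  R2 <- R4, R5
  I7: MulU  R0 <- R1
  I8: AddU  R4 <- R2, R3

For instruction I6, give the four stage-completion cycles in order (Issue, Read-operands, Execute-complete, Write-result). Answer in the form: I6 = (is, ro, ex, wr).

I6 = (17, 18, 21, 22)

1) issue 1, read 2, done 3, write 4
2) issue 5, read 6, done 9, write 10  <WAW R4: wait I1 write@4>
3) issue 11, read 12, done 15, write 16  <struct: MulU busy until I2 writes@10>
4) issue 12, read 13, done 14, write 15
5) issue 16, read 17, done 19, write 20  <WAW R3: wait I4 write@15>
6) issue 17, read 18, done 21, write 22
7) issue 23, read 24, done 27, write 28  <struct: MulU busy until I6 writes@22>
8) issue 24, read 25, done 27, write 28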